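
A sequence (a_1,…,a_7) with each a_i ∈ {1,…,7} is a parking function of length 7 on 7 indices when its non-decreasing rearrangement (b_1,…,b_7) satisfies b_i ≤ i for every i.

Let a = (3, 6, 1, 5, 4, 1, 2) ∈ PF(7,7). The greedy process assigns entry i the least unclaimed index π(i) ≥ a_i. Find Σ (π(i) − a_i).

6

Σπ(i) = 1+…+7 = 28; Σa = 3+6+1+5+4+1+2 = 22; disp = 28−22 = 6.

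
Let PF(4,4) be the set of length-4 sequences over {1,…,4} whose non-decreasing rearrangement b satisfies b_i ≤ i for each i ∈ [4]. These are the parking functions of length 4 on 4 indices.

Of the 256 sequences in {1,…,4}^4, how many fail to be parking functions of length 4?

|PF(4,4)| = (4+1−4)·(4+1)^{4−1} = 1 · 125 = 125 (Pollak)
E.g. (3,4,3,4) → sorted (3,3,4,4): b_1=3>1, not a PF.
So 256 − 125 = 131 fail.

131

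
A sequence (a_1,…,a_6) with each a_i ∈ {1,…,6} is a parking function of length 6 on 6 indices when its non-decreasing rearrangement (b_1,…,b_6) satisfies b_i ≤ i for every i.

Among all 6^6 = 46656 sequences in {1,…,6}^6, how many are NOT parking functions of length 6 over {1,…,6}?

29849

#PF = 1·7^5 = 1×16807 = 16807
Example (5,4,5,4,3,5) → sorted (3,4,4,5,5,5): b_1=3>1, not a PF.
6^6 − 16807 = 46656 − 16807 = 29849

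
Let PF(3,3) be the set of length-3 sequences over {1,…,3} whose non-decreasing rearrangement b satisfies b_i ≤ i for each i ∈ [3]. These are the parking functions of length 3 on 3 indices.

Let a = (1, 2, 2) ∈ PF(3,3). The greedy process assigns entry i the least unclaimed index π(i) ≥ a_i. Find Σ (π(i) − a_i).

Σπ = 6 ({1..3} each once); Σa = 1+2+2 = 5; disp = 6−5 = 1.

1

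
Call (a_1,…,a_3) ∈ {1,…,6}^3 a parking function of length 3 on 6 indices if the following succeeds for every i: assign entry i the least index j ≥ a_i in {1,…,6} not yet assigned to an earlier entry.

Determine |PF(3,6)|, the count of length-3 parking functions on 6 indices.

|PF| = (6−3+1)·(6+1)^(3−1) = 4·49 = 196 [KW]
E.g. (3,3,5) → sorted (3,3,5): b_i ≤ 3+i ∀i, a PF.

196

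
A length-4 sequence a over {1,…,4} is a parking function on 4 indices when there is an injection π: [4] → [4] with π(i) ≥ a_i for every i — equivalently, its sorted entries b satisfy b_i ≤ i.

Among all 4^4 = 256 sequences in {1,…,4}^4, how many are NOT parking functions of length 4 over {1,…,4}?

#PF = (4−4+1)·(4+1)^(4−1) = 1×125 = 125 [KW]
One tuple (4,4,4,2) → sorted (2,4,4,4): b_1=2>1, not a PF.
Total 256; non-PF = 256−125 = 131

131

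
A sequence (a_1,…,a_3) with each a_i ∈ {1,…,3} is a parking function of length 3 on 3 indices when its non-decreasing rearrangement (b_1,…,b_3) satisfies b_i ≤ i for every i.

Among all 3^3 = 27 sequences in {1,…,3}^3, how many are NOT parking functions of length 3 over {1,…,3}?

#PF = 1·4^2 = 1×16 = 16
Check (2,2,3) → sorted (2,2,3): b_1=2>1, not a PF.
Total 27; non-PF = 27−16 = 11

11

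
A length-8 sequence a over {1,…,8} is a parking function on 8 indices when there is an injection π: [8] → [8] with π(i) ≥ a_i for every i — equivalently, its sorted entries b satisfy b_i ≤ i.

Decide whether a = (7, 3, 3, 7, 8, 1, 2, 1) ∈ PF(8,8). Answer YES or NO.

Order a: b = (1, 1, 2, 3, 3, 7, 7, 8).
  b_1=1 ≤ 1
  b_2=1 ≤ 2
  b_3=2 ≤ 3
  b_4=3 ≤ 4
  b_5=3 ≤ 5
  b_6=7 > 6
  fails at i=6 ⇒ NO

NO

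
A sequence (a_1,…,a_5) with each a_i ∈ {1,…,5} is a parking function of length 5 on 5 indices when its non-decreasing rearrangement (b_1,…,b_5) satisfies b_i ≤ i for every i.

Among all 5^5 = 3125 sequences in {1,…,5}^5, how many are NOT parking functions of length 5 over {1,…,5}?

|PF| = 1·6^4 = 1 · 1296 = 1296 [KW]
Check (5,1,4,4,2) → sorted (1,2,4,4,5): b_3=4>3, not a PF.
So 3125 − 1296 = 1829 fail.

1829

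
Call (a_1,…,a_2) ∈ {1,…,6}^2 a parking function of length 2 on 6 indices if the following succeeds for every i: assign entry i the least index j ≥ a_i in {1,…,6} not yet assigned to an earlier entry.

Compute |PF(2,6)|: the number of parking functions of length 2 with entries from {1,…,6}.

|PF(2,6)| = 5·7^1 = 5·7 = 35 [KW]
Check (2,4) → sorted (2,4): b_i ≤ 4+i ∀i, a PF.

35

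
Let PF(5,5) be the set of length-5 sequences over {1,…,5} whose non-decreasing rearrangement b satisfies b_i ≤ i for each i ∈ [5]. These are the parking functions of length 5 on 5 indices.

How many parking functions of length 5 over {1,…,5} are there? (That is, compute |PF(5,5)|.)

#PF = (5+1−5)·(5+1)^{5−1} = 1·1296 = 1296
Example (1,4,5,1,1) → sorted (1,1,1,4,5): b_i ≤ i ∀i, a PF.

1296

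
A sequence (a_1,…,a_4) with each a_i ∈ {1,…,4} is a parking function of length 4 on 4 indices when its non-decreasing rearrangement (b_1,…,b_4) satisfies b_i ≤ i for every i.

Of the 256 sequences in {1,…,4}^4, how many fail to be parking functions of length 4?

131

#PF = (5−4)·5^(4−1) = 1·125 = 125 [KW]
E.g. (1,1,4,4) → sorted (1,1,4,4): b_3=4>3, not a PF.
Total 256; non-PF = 256−125 = 131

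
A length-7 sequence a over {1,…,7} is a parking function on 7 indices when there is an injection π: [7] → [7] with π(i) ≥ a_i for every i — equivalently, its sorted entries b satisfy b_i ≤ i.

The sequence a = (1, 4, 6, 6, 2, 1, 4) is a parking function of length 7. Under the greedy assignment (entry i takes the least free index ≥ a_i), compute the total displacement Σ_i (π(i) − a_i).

4

Σπ = 28 ({1..7} each once); Σa = 1+4+6+6+2+1+4 = 24; disp = 28−24 = 4.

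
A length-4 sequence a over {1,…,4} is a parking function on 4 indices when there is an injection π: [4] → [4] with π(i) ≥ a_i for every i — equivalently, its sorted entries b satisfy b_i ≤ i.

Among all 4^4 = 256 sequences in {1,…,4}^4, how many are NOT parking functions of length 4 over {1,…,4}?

|PF| = 1·5^3 = 1×125 = 125 [KW]
Check (4,3,3,3) → sorted (3,3,3,4): b_1=3>1, not a PF.
4^4 − 125 = 256 − 125 = 131

131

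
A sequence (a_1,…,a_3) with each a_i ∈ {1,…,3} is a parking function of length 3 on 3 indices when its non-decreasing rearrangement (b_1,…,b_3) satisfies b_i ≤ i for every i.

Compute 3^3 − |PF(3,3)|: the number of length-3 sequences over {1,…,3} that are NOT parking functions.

11

Count = (3+1−3)·(3+1)^{3−1} = 1 · 16 = 16
Example (3,2,2) → sorted (2,2,3): b_1=2>1, not a PF.
So 27 − 16 = 11 fail.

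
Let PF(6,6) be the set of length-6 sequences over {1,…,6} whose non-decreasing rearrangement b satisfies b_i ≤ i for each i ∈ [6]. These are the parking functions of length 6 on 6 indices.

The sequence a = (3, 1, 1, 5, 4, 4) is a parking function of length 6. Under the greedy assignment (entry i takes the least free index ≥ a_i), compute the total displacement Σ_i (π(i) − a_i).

Σπ = 21 ({1..6} each once); Σa = 3+1+1+5+4+4 = 18; disp = 21−18 = 3.

3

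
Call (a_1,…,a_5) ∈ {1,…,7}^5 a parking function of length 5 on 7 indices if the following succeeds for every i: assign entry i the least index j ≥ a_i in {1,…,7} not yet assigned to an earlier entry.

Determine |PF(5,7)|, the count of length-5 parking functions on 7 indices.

#PF = (8−5)·8^(5−1) = 3·4096 = 12288 (Konheim–Weiss)
One tuple (3,6,5,1,5) → sorted (1,3,5,5,6): b_i ≤ 2+i ∀i, a PF.

12288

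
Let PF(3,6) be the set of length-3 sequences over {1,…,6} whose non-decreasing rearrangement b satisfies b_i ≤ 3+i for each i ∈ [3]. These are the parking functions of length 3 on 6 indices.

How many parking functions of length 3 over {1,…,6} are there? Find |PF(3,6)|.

|PF| = 4·7^2 = 4×49 = 196 (Pollak)
Example (3,3,3) → sorted (3,3,3): b_i ≤ 3+i ∀i, a PF.

196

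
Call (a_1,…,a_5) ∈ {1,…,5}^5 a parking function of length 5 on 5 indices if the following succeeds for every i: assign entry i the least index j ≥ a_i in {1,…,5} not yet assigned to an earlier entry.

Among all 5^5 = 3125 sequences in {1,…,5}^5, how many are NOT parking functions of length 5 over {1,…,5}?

1829

#PF = (6−5)·6^(5−1) = 1×1296 = 1296 (Konheim–Weiss)
Example (4,4,3,3,3) → sorted (3,3,3,4,4): b_1=3>1, not a PF.
Total 3125; non-PF = 3125−1296 = 1829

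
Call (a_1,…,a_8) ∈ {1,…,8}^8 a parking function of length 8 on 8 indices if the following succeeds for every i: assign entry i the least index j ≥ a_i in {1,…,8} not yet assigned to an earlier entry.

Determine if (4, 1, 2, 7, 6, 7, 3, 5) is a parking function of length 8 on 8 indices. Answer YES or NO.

YES

Sorted: b = (1, 2, 3, 4, 5, 6, 7, 7).
  b_1=1 ≤ 1
  b_2=2 ≤ 2
  b_3=3 ≤ 3
  b_4=4 ≤ 4
  b_5=5 ≤ 5
  b_6=6 ≤ 6
  b_7=7 ≤ 7
  b_8=7 ≤ 8
All bounds hold ⇒ YES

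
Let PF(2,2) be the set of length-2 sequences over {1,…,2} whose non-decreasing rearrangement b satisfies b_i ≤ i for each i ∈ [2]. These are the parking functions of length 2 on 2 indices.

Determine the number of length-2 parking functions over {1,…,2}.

3

#PF = (2+1−2)·(2+1)^{2−1} = 1 · 3 = 3
Example (1,1) → sorted (1,1): b_i ≤ i ∀i, a PF.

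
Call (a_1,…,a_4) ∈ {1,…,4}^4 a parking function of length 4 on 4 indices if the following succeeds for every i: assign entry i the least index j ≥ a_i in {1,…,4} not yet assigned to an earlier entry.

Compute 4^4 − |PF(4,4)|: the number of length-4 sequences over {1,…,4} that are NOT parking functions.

|PF(4,4)| = (5−4)·5^(4−1) = 1×125 = 125
E.g. (3,4,4,4) → sorted (3,4,4,4): b_1=3>1, not a PF.
So 256 − 125 = 131 fail.

131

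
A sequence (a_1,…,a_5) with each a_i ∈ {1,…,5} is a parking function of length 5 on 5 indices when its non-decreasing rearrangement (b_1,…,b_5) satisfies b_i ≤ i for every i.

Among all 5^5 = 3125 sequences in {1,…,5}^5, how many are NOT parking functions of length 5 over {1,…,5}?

Count = (6−5)·6^(5−1) = 1×1296 = 1296 (Konheim–Weiss)
E.g. (4,5,2,3,4) → sorted (2,3,4,4,5): b_1=2>1, not a PF.
5^5 − 1296 = 3125 − 1296 = 1829

1829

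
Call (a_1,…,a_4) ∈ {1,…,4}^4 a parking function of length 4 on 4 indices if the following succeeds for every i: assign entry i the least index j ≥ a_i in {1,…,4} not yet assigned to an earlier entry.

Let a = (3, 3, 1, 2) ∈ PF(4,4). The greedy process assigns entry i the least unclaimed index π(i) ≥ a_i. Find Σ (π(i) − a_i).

1

Σπ = 10 ({1..4} each once); Σa = 3+3+1+2 = 9; disp = 10−9 = 1.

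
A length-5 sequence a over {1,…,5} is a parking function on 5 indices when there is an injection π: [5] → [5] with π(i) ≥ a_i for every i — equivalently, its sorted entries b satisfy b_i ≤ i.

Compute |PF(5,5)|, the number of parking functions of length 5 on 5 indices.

#PF = (5−5+1)·(5+1)^(5−1) = 1·1296 = 1296
E.g. (5,1,4,3,2) → sorted (1,2,3,4,5): b_i ≤ i ∀i, a PF.

1296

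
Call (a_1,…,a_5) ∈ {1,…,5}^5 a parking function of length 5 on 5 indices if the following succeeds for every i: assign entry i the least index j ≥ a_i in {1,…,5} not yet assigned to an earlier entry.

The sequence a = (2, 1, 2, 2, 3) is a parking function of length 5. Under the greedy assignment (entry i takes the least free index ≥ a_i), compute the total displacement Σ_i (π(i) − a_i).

Σπ = 5·6/2 = 15 (π permutes [5]); Σa = 2+1+2+2+3 = 10; disp = 15−10 = 5.

5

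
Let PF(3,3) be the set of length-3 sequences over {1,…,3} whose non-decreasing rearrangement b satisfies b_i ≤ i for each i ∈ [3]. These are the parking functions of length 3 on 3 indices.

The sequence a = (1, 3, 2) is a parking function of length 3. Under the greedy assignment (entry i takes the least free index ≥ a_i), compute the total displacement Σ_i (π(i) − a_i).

0

Σπ(i) = 1+…+3 = 6; Σa = 1+3+2 = 6; disp = 6−6 = 0.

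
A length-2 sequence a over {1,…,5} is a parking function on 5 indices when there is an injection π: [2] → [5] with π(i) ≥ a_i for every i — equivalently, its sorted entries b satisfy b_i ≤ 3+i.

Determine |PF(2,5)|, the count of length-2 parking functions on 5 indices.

Count = (6−2)·6^(2−1) = 4·6 = 24 (Konheim–Weiss)
One tuple (1,5) → sorted (1,5): b_i ≤ 3+i ∀i, a PF.

24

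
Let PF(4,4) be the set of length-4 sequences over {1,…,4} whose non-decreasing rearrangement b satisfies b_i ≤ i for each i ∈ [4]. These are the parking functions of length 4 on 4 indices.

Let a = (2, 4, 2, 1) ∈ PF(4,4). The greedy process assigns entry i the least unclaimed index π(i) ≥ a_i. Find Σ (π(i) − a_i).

1

Σπ = 10 ({1..4} each once); Σa = 2+4+2+1 = 9; disp = 10−9 = 1.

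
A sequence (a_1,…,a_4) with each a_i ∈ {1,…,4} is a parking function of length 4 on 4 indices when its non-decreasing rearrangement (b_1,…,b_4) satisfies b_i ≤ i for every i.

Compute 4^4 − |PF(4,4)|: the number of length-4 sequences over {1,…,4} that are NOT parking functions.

|PF(4,4)| = (5−4)·5^(4−1) = 1×125 = 125
One tuple (3,3,2,3) → sorted (2,3,3,3): b_1=2>1, not a PF.
So 256 − 125 = 131 fail.

131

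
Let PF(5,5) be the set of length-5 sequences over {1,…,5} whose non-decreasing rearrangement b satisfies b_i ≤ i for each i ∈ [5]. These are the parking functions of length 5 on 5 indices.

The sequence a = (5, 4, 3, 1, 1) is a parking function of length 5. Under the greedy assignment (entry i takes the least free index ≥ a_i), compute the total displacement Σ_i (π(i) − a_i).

Σπ = 15 ({1..5} each once); Σa = 5+4+3+1+1 = 14; disp = 15−14 = 1.

1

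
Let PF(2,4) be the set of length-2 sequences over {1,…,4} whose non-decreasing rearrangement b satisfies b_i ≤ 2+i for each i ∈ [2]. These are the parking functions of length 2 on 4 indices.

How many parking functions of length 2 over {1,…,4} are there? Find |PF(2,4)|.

Count = (5−2)·5^(2−1) = 3 · 5 = 15 (Konheim–Weiss)
One tuple (1,4) → sorted (1,4): b_i ≤ 2+i ∀i, a PF.

15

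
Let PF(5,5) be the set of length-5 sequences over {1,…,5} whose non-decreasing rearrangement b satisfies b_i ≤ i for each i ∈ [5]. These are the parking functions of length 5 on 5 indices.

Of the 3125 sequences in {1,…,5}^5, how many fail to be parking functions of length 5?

Count = (6−5)·6^(5−1) = 1×1296 = 1296
One tuple (4,4,5,3,1) → sorted (1,3,4,4,5): b_2=3>2, not a PF.
5^5 − 1296 = 3125 − 1296 = 1829

1829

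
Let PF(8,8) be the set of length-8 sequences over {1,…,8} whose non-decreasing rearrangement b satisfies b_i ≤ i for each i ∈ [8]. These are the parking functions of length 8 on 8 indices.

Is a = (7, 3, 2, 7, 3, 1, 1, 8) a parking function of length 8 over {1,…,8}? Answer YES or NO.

NO

Order a: b = (1, 1, 2, 3, 3, 7, 7, 8).
  b_1=1 ≤ 1
  b_2=1 ≤ 2
  b_3=2 ≤ 3
  b_4=3 ≤ 4
  b_5=3 ≤ 5
  b_6=7 > 6
  fails at i=6 ⇒ NO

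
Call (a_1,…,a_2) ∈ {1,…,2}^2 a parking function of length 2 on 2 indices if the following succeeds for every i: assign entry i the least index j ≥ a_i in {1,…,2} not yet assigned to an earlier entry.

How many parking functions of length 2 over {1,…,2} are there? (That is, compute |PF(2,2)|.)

|PF(2,2)| = (2−2+1)·(2+1)^(2−1) = 1·3 = 3
E.g. (1,2) → sorted (1,2): b_i ≤ i ∀i, a PF.

3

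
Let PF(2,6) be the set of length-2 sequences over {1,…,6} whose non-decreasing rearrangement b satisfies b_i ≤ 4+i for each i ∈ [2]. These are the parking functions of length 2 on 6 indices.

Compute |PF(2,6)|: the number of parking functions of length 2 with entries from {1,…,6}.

#PF = (6+1−2)·(6+1)^{2−1} = 5×7 = 35 [KW]
One tuple (6,4) → sorted (4,6): b_i ≤ 4+i ∀i, a PF.

35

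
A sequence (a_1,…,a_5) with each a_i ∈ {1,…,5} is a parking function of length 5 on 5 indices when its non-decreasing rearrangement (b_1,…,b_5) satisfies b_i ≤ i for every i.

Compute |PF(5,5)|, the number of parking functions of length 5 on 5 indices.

1296

|PF(5,5)| = (6−5)·6^(5−1) = 1×1296 = 1296 (Konheim–Weiss)
One tuple (1,2,5,4,1) → sorted (1,1,2,4,5): b_i ≤ i ∀i, a PF.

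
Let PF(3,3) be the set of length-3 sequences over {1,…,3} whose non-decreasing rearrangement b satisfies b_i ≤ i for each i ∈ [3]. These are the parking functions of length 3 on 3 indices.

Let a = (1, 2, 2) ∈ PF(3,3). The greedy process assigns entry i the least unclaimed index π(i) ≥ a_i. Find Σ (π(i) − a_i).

Σπ = 3·4/2 = 6 (π permutes [3]); Σa = 1+2+2 = 5; disp = 6−5 = 1.

1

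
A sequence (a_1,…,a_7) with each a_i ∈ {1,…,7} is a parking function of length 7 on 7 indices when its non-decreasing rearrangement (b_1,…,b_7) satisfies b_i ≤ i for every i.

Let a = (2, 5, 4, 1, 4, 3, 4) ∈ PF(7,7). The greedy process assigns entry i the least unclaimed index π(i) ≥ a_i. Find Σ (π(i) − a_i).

5

Σπ(i) = 1+…+7 = 28; Σa = 2+5+4+1+4+3+4 = 23; disp = 28−23 = 5.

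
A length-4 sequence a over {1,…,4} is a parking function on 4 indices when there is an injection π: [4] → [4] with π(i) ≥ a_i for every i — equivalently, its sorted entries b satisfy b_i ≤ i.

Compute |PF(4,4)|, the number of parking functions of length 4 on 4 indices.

125

Count = (5−4)·5^(4−1) = 1·125 = 125 (Konheim–Weiss)
One tuple (3,1,2,1) → sorted (1,1,2,3): b_i ≤ i ∀i, a PF.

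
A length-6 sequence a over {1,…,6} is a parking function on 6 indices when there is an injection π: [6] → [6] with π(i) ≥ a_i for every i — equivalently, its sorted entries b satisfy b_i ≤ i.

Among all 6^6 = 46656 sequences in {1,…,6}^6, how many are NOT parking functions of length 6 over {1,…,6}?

Count = (6+1−6)·(6+1)^{6−1} = 1×16807 = 16807 [KW]
E.g. (6,5,3,4,6,1) → sorted (1,3,4,5,6,6): b_2=3>2, not a PF.
So 46656 − 16807 = 29849 fail.

29849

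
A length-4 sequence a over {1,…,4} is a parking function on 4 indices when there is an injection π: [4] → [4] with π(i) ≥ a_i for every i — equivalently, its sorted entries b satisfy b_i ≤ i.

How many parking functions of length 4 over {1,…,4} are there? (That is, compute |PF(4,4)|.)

125

#PF = (5−4)·5^(4−1) = 1·125 = 125
Example (4,1,1,2) → sorted (1,1,2,4): b_i ≤ i ∀i, a PF.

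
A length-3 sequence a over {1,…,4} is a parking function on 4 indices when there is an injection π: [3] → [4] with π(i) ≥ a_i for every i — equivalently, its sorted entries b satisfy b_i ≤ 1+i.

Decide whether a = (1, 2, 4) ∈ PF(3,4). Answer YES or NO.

Order a: b = (1, 2, 4).
  b_1=1 ≤ 2
  b_2=2 ≤ 3
  b_3=4 ≤ 4
All bounds hold ⇒ YES

YES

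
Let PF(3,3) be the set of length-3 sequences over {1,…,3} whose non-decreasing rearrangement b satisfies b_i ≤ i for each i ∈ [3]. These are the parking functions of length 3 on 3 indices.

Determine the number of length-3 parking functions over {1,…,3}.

#PF = (4−3)·4^(3−1) = 1·16 = 16 [KW]
Example (1,2,2) → sorted (1,2,2): b_i ≤ i ∀i, a PF.

16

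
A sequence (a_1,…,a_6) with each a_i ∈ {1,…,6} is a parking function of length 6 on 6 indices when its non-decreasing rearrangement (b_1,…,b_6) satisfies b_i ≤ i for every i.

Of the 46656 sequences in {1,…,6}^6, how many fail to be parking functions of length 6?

#PF = (6+1−6)·(6+1)^{6−1} = 1 · 16807 = 16807 [KW]
Check (6,3,4,4,6,3) → sorted (3,3,4,4,6,6): b_1=3>1, not a PF.
6^6 − 16807 = 46656 − 16807 = 29849

29849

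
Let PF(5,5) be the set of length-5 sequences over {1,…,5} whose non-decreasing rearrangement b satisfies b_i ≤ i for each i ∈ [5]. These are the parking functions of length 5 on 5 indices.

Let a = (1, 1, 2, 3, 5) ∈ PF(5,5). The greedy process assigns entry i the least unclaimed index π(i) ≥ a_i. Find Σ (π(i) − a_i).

3

Σπ = 5·6/2 = 15 (π permutes [5]); Σa = 1+1+2+3+5 = 12; disp = 15−12 = 3.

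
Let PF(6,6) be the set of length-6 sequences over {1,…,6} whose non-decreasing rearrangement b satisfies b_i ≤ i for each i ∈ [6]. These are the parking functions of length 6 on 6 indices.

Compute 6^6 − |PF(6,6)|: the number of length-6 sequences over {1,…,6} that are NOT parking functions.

29849

#PF = (6−6+1)·(6+1)^(6−1) = 1×16807 = 16807 [KW]
Check (6,2,6,4,6,4) → sorted (2,4,4,6,6,6): b_1=2>1, not a PF.
So 46656 − 16807 = 29849 fail.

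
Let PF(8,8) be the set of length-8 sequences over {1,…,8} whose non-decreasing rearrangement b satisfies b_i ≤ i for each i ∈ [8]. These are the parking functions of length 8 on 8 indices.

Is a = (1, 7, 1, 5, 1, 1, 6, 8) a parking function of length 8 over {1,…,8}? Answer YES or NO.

YES

Rearranged: b = (1, 1, 1, 1, 5, 6, 7, 8).
  b_1=1 ≤ 1
  b_2=1 ≤ 2
  b_3=1 ≤ 3
  b_4=1 ≤ 4
  b_5=5 ≤ 5
  b_6=6 ≤ 6
  b_7=7 ≤ 7
  b_8=8 ≤ 8
All bounds hold ⇒ YES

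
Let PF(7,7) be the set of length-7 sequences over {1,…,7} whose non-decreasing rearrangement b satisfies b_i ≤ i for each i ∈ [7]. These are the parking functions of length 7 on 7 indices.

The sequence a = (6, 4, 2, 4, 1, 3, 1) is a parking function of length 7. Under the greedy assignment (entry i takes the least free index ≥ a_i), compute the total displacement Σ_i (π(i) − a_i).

7

Σπ = 7·8/2 = 28 (π permutes [7]); Σa = 6+4+2+4+1+3+1 = 21; disp = 28−21 = 7.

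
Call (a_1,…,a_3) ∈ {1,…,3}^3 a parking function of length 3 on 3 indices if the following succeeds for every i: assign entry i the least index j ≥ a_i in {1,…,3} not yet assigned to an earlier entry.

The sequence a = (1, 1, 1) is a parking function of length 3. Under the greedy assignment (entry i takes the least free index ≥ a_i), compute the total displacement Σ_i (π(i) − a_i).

3

Σπ(i) = 1+…+3 = 6; Σa = 1+1+1 = 3; disp = 6−3 = 3.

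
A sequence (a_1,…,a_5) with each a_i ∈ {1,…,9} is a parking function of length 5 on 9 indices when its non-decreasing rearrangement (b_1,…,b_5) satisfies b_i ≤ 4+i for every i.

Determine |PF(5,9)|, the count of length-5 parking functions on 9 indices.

50000

|PF| = (9+1−5)·(9+1)^{5−1} = 5×10000 = 50000 (Konheim–Weiss)
E.g. (5,6,2,1,9) → sorted (1,2,5,6,9): b_i ≤ 4+i ∀i, a PF.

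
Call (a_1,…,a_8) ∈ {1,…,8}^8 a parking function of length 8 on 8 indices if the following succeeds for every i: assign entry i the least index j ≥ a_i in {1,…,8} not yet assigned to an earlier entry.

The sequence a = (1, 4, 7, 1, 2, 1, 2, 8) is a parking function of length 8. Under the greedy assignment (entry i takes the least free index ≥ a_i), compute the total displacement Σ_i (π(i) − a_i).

Σπ = 8·9/2 = 36 (π permutes [8]); Σa = 1+4+7+1+2+1+2+8 = 26; disp = 36−26 = 10.

10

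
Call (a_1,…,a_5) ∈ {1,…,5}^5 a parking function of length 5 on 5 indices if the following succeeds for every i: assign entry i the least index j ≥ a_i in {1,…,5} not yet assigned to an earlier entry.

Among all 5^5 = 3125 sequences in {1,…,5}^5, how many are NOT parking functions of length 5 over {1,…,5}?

1829

|PF(5,5)| = (5+1−5)·(5+1)^{5−1} = 1 · 1296 = 1296 (Konheim–Weiss)
Example (5,5,3,5,3) → sorted (3,3,5,5,5): b_1=3>1, not a PF.
Total 3125; non-PF = 3125−1296 = 1829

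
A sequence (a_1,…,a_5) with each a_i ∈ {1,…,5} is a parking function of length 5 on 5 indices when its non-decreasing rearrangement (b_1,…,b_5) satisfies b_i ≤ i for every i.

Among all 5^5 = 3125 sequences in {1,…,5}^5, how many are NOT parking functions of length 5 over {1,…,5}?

1829

|PF| = (6−5)·6^(5−1) = 1 · 1296 = 1296 (Konheim–Weiss)
Example (3,5,4,5,3) → sorted (3,3,4,5,5): b_1=3>1, not a PF.
5^5 − 1296 = 3125 − 1296 = 1829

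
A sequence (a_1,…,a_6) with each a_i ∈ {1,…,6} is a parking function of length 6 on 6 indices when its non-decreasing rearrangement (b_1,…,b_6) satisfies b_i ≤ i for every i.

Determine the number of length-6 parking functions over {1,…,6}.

|PF| = (6+1−6)·(6+1)^{6−1} = 1·16807 = 16807 (Pollak)
E.g. (3,5,1,6,3,1) → sorted (1,1,3,3,5,6): b_i ≤ i ∀i, a PF.

16807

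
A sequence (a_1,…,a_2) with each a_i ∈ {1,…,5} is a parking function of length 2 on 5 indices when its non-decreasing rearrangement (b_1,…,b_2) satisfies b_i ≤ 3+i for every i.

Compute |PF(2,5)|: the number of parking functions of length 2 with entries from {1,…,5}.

|PF(2,5)| = (5−2+1)·(5+1)^(2−1) = 4 · 6 = 24 (Pollak)
Example (4,2) → sorted (2,4): b_i ≤ 3+i ∀i, a PF.

24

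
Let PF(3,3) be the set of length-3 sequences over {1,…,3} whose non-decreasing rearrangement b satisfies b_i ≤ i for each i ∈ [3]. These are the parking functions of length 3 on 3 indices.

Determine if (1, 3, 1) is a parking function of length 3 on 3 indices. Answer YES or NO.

Sorted: b = (1, 1, 3).
  b_1=1 ≤ 1
  b_2=1 ≤ 2
  b_3=3 ≤ 3
All bounds hold ⇒ YES

YES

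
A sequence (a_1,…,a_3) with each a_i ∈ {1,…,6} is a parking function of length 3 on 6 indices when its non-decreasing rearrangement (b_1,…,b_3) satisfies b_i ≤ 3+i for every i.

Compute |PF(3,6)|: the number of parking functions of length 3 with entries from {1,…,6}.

196

|PF| = 4·7^2 = 4×49 = 196 [KW]
Check (4,5,2) → sorted (2,4,5): b_i ≤ 3+i ∀i, a PF.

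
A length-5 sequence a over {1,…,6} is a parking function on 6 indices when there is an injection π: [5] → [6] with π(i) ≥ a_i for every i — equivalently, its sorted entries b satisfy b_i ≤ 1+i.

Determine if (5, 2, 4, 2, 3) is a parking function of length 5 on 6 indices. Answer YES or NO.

Sorted: b = (2, 2, 3, 4, 5).
  b_1=2 ≤ 2
  b_2=2 ≤ 3
  b_3=3 ≤ 4
  b_4=4 ≤ 5
  b_5=5 ≤ 6
All bounds hold ⇒ YES

YES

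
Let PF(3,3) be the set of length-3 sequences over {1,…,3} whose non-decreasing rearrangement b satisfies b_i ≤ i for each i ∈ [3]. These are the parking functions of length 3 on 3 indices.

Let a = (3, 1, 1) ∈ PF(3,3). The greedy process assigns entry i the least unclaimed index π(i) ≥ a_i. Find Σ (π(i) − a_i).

1

Σπ(i) = 1+…+3 = 6; Σa = 3+1+1 = 5; disp = 6−5 = 1.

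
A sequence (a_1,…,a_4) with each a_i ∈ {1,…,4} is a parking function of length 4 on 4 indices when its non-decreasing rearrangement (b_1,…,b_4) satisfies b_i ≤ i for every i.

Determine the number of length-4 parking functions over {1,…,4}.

|PF(4,4)| = (4+1−4)·(4+1)^{4−1} = 1·125 = 125 [KW]
Example (3,4,2,1) → sorted (1,2,3,4): b_i ≤ i ∀i, a PF.

125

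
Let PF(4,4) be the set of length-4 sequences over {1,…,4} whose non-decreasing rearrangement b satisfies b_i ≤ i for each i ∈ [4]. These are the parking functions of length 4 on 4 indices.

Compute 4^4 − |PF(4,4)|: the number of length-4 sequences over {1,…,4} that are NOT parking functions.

#PF = (4+1−4)·(4+1)^{4−1} = 1 · 125 = 125 (Konheim–Weiss)
E.g. (3,4,3,1) → sorted (1,3,3,4): b_2=3>2, not a PF.
So 256 − 125 = 131 fail.

131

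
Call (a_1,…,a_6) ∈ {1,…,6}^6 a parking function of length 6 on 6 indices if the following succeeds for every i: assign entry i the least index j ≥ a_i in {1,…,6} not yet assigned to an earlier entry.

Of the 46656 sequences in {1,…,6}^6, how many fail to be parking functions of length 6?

29849

|PF| = 1·7^5 = 1·16807 = 16807
Check (6,6,6,4,4,3) → sorted (3,4,4,6,6,6): b_1=3>1, not a PF.
6^6 − 16807 = 46656 − 16807 = 29849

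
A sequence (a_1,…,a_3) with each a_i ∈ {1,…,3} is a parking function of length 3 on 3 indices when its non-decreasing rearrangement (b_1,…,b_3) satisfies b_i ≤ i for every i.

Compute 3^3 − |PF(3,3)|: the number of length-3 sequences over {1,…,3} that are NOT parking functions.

11

|PF(3,3)| = (4−3)·4^(3−1) = 1 · 16 = 16 (Konheim–Weiss)
Check (3,2,2) → sorted (2,2,3): b_1=2>1, not a PF.
3^3 − 16 = 27 − 16 = 11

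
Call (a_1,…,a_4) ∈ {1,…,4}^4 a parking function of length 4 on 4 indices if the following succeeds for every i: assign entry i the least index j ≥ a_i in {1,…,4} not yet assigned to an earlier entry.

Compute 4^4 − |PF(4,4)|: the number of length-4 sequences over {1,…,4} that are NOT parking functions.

131

#PF = (4+1−4)·(4+1)^{4−1} = 1·125 = 125 (Konheim–Weiss)
One tuple (3,4,1,3) → sorted (1,3,3,4): b_2=3>2, not a PF.
So 256 − 125 = 131 fail.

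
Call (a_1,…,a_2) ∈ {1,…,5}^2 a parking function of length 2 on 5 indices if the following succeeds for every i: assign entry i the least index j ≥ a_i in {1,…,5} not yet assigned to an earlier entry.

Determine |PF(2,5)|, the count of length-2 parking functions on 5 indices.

24

#PF = (5+1−2)·(5+1)^{2−1} = 4×6 = 24 [KW]
One tuple (2,5) → sorted (2,5): b_i ≤ 3+i ∀i, a PF.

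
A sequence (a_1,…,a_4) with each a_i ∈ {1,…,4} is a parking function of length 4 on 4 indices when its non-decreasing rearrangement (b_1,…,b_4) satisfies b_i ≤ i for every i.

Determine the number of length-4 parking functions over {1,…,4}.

125

|PF(4,4)| = (5−4)·5^(4−1) = 1 · 125 = 125 [KW]
One tuple (4,1,2,2) → sorted (1,2,2,4): b_i ≤ i ∀i, a PF.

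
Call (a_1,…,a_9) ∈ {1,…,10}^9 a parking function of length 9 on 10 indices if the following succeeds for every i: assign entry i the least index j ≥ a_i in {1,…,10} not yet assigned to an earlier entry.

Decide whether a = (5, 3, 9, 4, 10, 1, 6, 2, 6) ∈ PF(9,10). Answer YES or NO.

YES

Rearranged: b = (1, 2, 3, 4, 5, 6, 6, 9, 10).
  b_1=1 ≤ 2
  b_2=2 ≤ 3
  b_3=3 ≤ 4
  b_4=4 ≤ 5
  b_5=5 ≤ 6
  b_6=6 ≤ 7
  b_7=6 ≤ 8
  b_8=9 ≤ 9
  b_9=10 ≤ 10
All bounds hold ⇒ YES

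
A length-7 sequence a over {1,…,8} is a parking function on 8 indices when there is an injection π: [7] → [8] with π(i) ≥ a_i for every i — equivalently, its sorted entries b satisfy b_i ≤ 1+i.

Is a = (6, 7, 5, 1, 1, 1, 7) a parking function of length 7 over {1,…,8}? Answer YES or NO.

Rearranged: b = (1, 1, 1, 5, 6, 7, 7).
  b_1=1 ≤ 2
  b_2=1 ≤ 3
  b_3=1 ≤ 4
  b_4=5 ≤ 5
  b_5=6 ≤ 6
  b_6=7 ≤ 7
  b_7=7 ≤ 8
All bounds hold ⇒ YES

YES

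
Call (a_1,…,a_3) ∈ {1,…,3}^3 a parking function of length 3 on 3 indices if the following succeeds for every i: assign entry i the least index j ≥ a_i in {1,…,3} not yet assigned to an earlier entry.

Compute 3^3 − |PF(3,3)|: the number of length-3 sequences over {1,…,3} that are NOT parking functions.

|PF(3,3)| = (3+1−3)·(3+1)^{3−1} = 1×16 = 16 (Pollak)
E.g. (3,2,2) → sorted (2,2,3): b_1=2>1, not a PF.
3^3 − 16 = 27 − 16 = 11

11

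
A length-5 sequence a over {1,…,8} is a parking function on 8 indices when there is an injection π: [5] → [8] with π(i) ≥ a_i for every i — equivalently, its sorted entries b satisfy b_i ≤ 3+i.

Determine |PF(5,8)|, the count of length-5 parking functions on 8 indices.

|PF(5,8)| = (8+1−5)·(8+1)^{5−1} = 4×6561 = 26244 [KW]
E.g. (5,6,7,6,3) → sorted (3,5,6,6,7): b_i ≤ 3+i ∀i, a PF.

26244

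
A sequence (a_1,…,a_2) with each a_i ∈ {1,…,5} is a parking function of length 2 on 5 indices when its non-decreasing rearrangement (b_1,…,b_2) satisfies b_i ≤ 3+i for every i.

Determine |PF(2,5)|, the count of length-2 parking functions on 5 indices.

|PF(2,5)| = (5−2+1)·(5+1)^(2−1) = 4 · 6 = 24 [KW]
One tuple (3,1) → sorted (1,3): b_i ≤ 3+i ∀i, a PF.

24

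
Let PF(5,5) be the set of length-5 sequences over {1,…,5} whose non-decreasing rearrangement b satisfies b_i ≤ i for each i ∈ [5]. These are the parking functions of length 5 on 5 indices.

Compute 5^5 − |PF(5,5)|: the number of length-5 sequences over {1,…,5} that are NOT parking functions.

1829

|PF(5,5)| = 1·6^4 = 1·1296 = 1296 (Pollak)
One tuple (5,3,5,1,4) → sorted (1,3,4,5,5): b_2=3>2, not a PF.
5^5 − 1296 = 3125 − 1296 = 1829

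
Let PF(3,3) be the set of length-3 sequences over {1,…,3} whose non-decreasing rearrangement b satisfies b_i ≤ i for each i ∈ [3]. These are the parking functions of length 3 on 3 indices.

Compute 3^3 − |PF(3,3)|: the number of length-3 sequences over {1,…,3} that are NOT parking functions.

#PF = (3−3+1)·(3+1)^(3−1) = 1×16 = 16 (Konheim–Weiss)
Check (3,1,3) → sorted (1,3,3): b_2=3>2, not a PF.
So 27 − 16 = 11 fail.

11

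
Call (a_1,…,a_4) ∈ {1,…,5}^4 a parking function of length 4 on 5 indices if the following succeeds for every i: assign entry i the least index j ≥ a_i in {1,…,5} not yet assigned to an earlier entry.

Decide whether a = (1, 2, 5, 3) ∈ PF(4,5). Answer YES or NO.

Sorted: b = (1, 2, 3, 5).
  b_1=1 ≤ 2
  b_2=2 ≤ 3
  b_3=3 ≤ 4
  b_4=5 ≤ 5
All bounds hold ⇒ YES

YES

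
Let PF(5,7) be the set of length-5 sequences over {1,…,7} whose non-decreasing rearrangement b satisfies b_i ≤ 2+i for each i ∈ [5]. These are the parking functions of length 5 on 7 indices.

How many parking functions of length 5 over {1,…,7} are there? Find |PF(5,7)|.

|PF| = 3·8^4 = 3×4096 = 12288 (Pollak)
One tuple (7,5,1,4,2) → sorted (1,2,4,5,7): b_i ≤ 2+i ∀i, a PF.

12288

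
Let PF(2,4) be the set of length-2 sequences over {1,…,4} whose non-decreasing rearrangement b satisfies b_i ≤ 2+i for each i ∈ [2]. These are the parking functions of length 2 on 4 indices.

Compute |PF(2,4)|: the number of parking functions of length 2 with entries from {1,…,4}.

15

|PF(2,4)| = (4−2+1)·(4+1)^(2−1) = 3×5 = 15
One tuple (1,1) → sorted (1,1): b_i ≤ 2+i ∀i, a PF.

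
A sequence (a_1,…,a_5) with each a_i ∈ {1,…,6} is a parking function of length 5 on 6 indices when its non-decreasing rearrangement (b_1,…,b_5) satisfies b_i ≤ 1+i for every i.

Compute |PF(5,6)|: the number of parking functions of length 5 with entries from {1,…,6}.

Count = (7−5)·7^(5−1) = 2·2401 = 4802
Example (1,5,5,2,1) → sorted (1,1,2,5,5): b_i ≤ 1+i ∀i, a PF.

4802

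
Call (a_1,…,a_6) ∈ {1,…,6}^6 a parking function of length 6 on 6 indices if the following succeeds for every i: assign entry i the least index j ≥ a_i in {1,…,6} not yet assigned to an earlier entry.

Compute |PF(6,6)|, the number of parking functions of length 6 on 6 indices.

16807

|PF(6,6)| = (6−6+1)·(6+1)^(6−1) = 1 · 16807 = 16807 (Pollak)
E.g. (5,1,1,2,3,1) → sorted (1,1,1,2,3,5): b_i ≤ i ∀i, a PF.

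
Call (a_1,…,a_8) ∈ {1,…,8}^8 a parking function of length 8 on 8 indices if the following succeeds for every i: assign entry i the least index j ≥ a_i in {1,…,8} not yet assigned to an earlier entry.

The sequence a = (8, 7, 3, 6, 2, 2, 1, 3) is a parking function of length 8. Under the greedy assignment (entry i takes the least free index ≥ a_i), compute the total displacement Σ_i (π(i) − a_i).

Σπ = 8·9/2 = 36 (π permutes [8]); Σa = 8+7+3+6+2+2+1+3 = 32; disp = 36−32 = 4.

4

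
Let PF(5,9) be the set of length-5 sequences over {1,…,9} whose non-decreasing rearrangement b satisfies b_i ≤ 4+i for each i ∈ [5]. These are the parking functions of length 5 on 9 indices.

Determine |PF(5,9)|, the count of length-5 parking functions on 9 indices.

50000

|PF(5,9)| = (9+1−5)·(9+1)^{5−1} = 5 · 10000 = 50000 (Konheim–Weiss)
Example (1,4,8,3,7) → sorted (1,3,4,7,8): b_i ≤ 4+i ∀i, a PF.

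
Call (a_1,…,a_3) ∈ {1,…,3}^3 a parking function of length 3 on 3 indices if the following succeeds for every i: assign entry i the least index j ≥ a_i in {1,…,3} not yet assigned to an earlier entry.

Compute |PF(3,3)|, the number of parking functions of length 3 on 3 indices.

|PF(3,3)| = (4−3)·4^(3−1) = 1 · 16 = 16
Check (2,1,1) → sorted (1,1,2): b_i ≤ i ∀i, a PF.

16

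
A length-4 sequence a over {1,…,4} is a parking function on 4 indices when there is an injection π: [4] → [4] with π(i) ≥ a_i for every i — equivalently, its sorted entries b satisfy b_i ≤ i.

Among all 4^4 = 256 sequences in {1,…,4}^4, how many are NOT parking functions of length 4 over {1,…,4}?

131

#PF = (4+1−4)·(4+1)^{4−1} = 1 · 125 = 125 (Konheim–Weiss)
E.g. (4,2,3,3) → sorted (2,3,3,4): b_1=2>1, not a PF.
4^4 − 125 = 256 − 125 = 131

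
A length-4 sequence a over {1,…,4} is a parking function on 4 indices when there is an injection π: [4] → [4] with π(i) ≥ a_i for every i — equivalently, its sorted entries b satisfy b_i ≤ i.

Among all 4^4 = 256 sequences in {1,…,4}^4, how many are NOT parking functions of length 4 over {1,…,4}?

#PF = (4−4+1)·(4+1)^(4−1) = 1 · 125 = 125 (Konheim–Weiss)
Example (3,1,4,4) → sorted (1,3,4,4): b_2=3>2, not a PF.
So 256 − 125 = 131 fail.

131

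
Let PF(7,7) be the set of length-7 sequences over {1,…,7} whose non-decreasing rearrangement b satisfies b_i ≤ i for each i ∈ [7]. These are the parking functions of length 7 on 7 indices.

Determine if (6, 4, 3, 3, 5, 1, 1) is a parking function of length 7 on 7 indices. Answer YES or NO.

Sorted: b = (1, 1, 3, 3, 4, 5, 6).
  b_1=1 ≤ 1
  b_2=1 ≤ 2
  b_3=3 ≤ 3
  b_4=3 ≤ 4
  b_5=4 ≤ 5
  b_6=5 ≤ 6
  b_7=6 ≤ 7
All bounds hold ⇒ YES

YES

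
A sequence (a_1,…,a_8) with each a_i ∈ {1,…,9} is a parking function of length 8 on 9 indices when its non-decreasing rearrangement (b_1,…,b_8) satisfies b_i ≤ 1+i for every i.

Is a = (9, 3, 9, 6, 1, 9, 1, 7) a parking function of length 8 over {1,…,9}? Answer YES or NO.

NO

Rearranged: b = (1, 1, 3, 6, 7, 9, 9, 9).
  b_1=1 ≤ 2
  b_2=1 ≤ 3
  b_3=3 ≤ 4
  b_4=6 > 5
  fails at i=4 ⇒ NO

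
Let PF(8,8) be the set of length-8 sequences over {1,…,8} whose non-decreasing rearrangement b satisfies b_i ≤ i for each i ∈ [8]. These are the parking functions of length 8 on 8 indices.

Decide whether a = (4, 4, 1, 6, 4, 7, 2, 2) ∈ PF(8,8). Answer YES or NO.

YES

Order a: b = (1, 2, 2, 4, 4, 4, 6, 7).
  b_1=1 ≤ 1
  b_2=2 ≤ 2
  b_3=2 ≤ 3
  b_4=4 ≤ 4
  b_5=4 ≤ 5
  b_6=4 ≤ 6
  b_7=6 ≤ 7
  b_8=7 ≤ 8
All bounds hold ⇒ YES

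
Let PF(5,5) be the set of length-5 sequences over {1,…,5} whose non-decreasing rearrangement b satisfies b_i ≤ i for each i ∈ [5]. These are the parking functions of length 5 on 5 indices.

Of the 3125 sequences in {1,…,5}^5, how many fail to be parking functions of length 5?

#PF = (5+1−5)·(5+1)^{5−1} = 1 · 1296 = 1296 [KW]
Check (2,5,2,5,2) → sorted (2,2,2,5,5): b_1=2>1, not a PF.
5^5 − 1296 = 3125 − 1296 = 1829

1829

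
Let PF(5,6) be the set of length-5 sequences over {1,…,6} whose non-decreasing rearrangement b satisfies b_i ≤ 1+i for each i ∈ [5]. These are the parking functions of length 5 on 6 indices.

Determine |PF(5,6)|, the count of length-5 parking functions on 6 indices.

4802

|PF| = 2·7^4 = 2 · 2401 = 4802 (Pollak)
One tuple (4,1,2,4,3) → sorted (1,2,3,4,4): b_i ≤ 1+i ∀i, a PF.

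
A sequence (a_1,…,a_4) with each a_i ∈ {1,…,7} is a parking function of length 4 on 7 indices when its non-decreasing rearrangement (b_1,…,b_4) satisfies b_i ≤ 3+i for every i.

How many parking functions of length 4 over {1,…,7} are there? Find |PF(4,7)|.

2048

Count = (7−4+1)·(7+1)^(4−1) = 4·512 = 2048 [KW]
Example (5,4,2,1) → sorted (1,2,4,5): b_i ≤ 3+i ∀i, a PF.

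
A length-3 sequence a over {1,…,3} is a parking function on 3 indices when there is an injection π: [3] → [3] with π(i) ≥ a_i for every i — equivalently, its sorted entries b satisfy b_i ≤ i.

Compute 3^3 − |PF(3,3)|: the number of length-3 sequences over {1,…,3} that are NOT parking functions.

11

|PF(3,3)| = (4−3)·4^(3−1) = 1×16 = 16 [KW]
Check (3,2,2) → sorted (2,2,3): b_1=2>1, not a PF.
Total 27; non-PF = 27−16 = 11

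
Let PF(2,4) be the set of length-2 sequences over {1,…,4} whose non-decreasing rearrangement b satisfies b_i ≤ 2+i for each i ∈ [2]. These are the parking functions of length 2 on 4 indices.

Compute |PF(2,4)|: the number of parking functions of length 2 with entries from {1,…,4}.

15

|PF(2,4)| = (5−2)·5^(2−1) = 3×5 = 15 (Konheim–Weiss)
One tuple (1,4) → sorted (1,4): b_i ≤ 2+i ∀i, a PF.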